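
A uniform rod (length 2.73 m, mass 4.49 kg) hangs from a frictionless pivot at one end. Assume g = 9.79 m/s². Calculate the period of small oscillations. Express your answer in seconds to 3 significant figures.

2.71 s

For a physical pendulum T = 2π√(I/(mgd)), with d = 1.365 m from pivot to centre of mass.
I_cm = mL²/12 = 4.49 × 2.73²/12 = 2.789 kg·m²; I = I_cm + md² = 2.789 + 4.49 × 1.365² = 11.15 kg·m².
T = 2π√(11.15/(4.49 × 9.79 × 1.365)) = 2.71 s.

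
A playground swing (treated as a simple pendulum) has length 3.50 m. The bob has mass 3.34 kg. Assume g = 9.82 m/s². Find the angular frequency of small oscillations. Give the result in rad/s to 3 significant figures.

ω = √(g/L) = √(9.82/3.50) = 1.68 rad/s.

1.68 rad/s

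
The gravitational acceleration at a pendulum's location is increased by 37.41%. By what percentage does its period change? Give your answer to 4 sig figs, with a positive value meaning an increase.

-14.69%

T ∝ 1/√g, so T'/T = 1/√(1.3741) = 0.85308.
Percentage change in T = (0.85308 − 1) × 100% = -14.69%.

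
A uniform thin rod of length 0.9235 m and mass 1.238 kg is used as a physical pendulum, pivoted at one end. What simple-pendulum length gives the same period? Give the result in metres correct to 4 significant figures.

0.6157 m

The equivalent simple-pendulum length is L_eq = I/(md), where I is about the pivot and d = 0.46175 m.
I_cm = (1/12)mL² = 0.087986 kg·m², so I = I_cm + md² = 0.087986 + 0.26396 = 0.35194 kg·m².
L_eq = 0.35194/(1.238 × 0.46175) = 0.6157 m.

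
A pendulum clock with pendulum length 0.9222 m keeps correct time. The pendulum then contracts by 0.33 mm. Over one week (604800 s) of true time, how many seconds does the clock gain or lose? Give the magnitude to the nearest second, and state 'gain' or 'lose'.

T ∝ √L, so T'/T = √(0.92187/0.9222) = 0.999821.
In 604800 s of true time the clock registers 604800/0.999821 = 604908.2 s, so it gains 108 s.

gain 108 s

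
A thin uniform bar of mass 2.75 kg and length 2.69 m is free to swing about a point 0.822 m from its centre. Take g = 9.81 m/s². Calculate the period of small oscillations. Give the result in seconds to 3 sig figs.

2.50 s

For a physical pendulum T = 2π√(I/(mgd)), with d = 0.8220 m from pivot to centre of mass.
I_cm = mL²/12 = 2.75 × 2.69²/12 = 1.658 kg·m²; I = I_cm + md² = 1.658 + 2.75 × 0.8220² = 3.516 kg·m².
T = 2π√(3.516/(2.75 × 9.81 × 0.8220)) = 2.50 s.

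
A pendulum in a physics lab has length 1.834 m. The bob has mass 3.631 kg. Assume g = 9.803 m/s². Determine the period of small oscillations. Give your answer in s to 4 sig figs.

2.718 s

T = 2π√(L/g) = 2π√(1.834/9.803) = 2π × 0.43253 = 2.718 s.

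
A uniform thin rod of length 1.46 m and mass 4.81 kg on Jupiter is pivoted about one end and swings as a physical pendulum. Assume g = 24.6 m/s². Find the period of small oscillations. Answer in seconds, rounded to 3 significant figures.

For a physical pendulum T = 2π√(I/(mgd)), with d = 0.7300 m from pivot to centre of mass.
I_cm = mL²/12 = 4.81 × 1.46²/12 = 0.8544 kg·m²; I = I_cm + md² = 0.8544 + 4.81 × 0.7300² = 3.418 kg·m².
T = 2π√(3.418/(4.81 × 24.6 × 0.7300)) = 1.25 s.

1.25 s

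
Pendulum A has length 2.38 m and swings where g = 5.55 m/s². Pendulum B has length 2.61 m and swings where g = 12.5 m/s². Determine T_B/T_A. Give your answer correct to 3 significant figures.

0.698

T = 2π√(L/g), so T_B/T_A = √((L_B/g_B)/(L_A/g_A)) = √((2.61/12.5)/(2.38/5.55)) = 0.698.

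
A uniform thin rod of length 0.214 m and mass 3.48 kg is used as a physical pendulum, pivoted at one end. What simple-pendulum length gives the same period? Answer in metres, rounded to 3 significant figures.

The equivalent simple-pendulum length is L_eq = I/(md), where I is about the pivot and d = 0.1070 m.
I_cm = (1/12)mL² = 0.01328 kg·m², so I = I_cm + md² = 0.01328 + 0.03984 = 0.05312 kg·m².
L_eq = 0.05312/(3.48 × 0.1070) = 0.143 m.

0.143 m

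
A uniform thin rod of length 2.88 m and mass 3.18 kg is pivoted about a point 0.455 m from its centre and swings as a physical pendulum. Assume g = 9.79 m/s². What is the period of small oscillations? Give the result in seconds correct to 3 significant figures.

2.82 s

For a physical pendulum T = 2π√(I/(mgd)), with d = 0.4550 m from pivot to centre of mass.
I_cm = mL²/12 = 3.18 × 2.88²/12 = 2.198 kg·m²; I = I_cm + md² = 2.198 + 3.18 × 0.4550² = 2.856 kg·m².
T = 2π√(2.856/(3.18 × 9.79 × 0.4550)) = 2.82 s.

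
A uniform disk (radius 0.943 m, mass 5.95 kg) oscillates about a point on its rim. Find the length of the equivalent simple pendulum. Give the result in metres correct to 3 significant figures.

The equivalent simple-pendulum length is L_eq = I/(md), where I is about the pivot and d = 0.9430 m.
I_cm = ½mR² = 2.646 kg·m², so I = I_cm + md² = 2.646 + 5.291 = 7.937 kg·m².
L_eq = 7.937/(5.95 × 0.9430) = 1.41 m.

1.41 m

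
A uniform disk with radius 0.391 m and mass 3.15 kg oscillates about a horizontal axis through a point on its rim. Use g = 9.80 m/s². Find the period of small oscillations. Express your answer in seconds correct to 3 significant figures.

I_cm = ½mr² = 0.2408 kg·m². The pivot is at distance d = 0.391 m from the centre of mass.
By the parallel-axis theorem, I = I_cm + md² = 0.2408 + 0.4816 = 0.7224 kg·m².
T = 2π√(I/(mgd)) = 2π√(0.7224/(3.15 × 9.80 × 0.391)) = 1.54 s.

1.54 s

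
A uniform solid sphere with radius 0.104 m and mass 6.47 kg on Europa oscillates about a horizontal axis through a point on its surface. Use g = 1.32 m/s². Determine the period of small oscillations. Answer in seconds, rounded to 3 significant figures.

2.09 s

I_cm = (2/5)mr² = 0.02799 kg·m². The pivot is at distance d = 0.104 m from the centre of mass.
By the parallel-axis theorem, I = I_cm + md² = 0.02799 + 0.06998 = 0.09797 kg·m².
T = 2π√(I/(mgd)) = 2π√(0.09797/(6.47 × 1.32 × 0.104)) = 2.09 s.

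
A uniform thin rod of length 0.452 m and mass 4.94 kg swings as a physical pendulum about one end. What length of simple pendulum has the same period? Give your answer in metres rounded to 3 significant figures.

The equivalent simple-pendulum length is L_eq = I/(md), where I is about the pivot and d = 0.2260 m.
I_cm = (1/12)mL² = 0.08411 kg·m², so I = I_cm + md² = 0.08411 + 0.2523 = 0.3364 kg·m².
L_eq = 0.3364/(4.94 × 0.2260) = 0.301 m.

0.301 m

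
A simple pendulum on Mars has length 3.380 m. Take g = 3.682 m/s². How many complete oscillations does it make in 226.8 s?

T = 2π√(L/g) = 2π√(3.380/3.682) = 6.0200 s.
Number of complete oscillations = ⌊226.8/6.0200⌋ = ⌊37.674⌋ = 37.

37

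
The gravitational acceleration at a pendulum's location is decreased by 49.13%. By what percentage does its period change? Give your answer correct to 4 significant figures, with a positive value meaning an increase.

T ∝ 1/√g, so T'/T = 1/√(0.50870) = 1.4021.
Percentage change in T = (1.4021 − 1) × 100% = 40.21%.

40.21%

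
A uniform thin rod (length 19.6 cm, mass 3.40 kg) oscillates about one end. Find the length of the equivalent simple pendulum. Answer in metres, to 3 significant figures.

0.131 m

The equivalent simple-pendulum length is L_eq = I/(md), where I is about the pivot and d = 0.09800 m.
I_cm = (1/12)mL² = 0.01088 kg·m², so I = I_cm + md² = 0.01088 + 0.03265 = 0.04354 kg·m².
L_eq = 0.04354/(3.40 × 0.09800) = 0.131 m.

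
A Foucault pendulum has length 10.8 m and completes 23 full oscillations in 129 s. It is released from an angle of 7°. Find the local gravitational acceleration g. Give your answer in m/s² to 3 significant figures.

T = 129/23 = 5.609 s.
From T = 2π√(L/g), g = 4π²L/T² = 4π² × 10.8/5.609² = 13.6 m/s².

13.6 m/s²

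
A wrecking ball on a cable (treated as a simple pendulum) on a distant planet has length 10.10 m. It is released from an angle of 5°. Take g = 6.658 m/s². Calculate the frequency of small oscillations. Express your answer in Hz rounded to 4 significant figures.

0.1292 Hz

T = 2π√(L/g) = 2π√(10.10/6.658) = 7.7387 s, so f = 1/T = 0.1292 Hz.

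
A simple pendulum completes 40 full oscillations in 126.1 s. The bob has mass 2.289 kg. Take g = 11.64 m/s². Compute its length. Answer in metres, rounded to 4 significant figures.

2.930 m

T = 126.1/40 = 3.1525 s.
From T = 2π√(L/g), L = gT²/(4π²) = 11.64 × 3.1525²/(4π²) = 2.930 m.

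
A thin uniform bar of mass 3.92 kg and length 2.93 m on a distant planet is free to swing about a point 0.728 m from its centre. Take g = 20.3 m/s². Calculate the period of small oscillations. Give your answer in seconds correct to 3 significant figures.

1.82 s

For a physical pendulum T = 2π√(I/(mgd)), with d = 0.7280 m from pivot to centre of mass.
I_cm = mL²/12 = 3.92 × 2.93²/12 = 2.804 kg·m²; I = I_cm + md² = 2.804 + 3.92 × 0.7280² = 4.882 kg·m².
T = 2π√(4.882/(3.92 × 20.3 × 0.7280)) = 1.82 s.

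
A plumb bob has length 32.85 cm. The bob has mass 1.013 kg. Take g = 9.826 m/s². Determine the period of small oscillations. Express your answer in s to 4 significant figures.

1.149 s

T = 2π√(L/g) = 2π√(0.3285/9.826) = 2π × 0.18284 = 1.149 s.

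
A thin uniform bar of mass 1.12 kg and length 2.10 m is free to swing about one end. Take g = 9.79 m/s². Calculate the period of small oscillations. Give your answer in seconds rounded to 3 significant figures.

2.38 s

For a physical pendulum T = 2π√(I/(mgd)), with d = 1.050 m from pivot to centre of mass.
I_cm = mL²/12 = 1.12 × 2.10²/12 = 0.4116 kg·m²; I = I_cm + md² = 0.4116 + 1.12 × 1.050² = 1.646 kg·m².
T = 2π√(1.646/(1.12 × 9.79 × 1.050)) = 2.38 s.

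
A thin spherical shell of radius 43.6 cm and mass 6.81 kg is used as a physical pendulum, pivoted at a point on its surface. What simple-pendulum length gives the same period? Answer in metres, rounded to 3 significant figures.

The equivalent simple-pendulum length is L_eq = I/(md), where I is about the pivot and d = 0.4360 m.
I_cm = (2/3)mR² = 0.8630 kg·m², so I = I_cm + md² = 0.8630 + 1.295 = 2.158 kg·m².
L_eq = 2.158/(6.81 × 0.4360) = 0.727 m.

0.727 m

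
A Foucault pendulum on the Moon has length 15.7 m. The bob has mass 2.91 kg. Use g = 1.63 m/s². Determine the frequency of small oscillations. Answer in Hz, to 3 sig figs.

0.0513 Hz

T = 2π√(L/g) = 2π√(15.7/1.63) = 19.50 s, so f = 1/T = 0.0513 Hz.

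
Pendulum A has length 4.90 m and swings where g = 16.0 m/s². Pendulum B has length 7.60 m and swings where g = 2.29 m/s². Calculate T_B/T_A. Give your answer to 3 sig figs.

3.29

T = 2π√(L/g), so T_B/T_A = √((L_B/g_B)/(L_A/g_A)) = √((7.60/2.29)/(4.90/16.0)) = 3.29.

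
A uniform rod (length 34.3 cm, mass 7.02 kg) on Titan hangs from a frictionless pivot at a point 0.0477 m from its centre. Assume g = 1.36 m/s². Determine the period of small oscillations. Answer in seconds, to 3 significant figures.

For a physical pendulum T = 2π√(I/(mgd)), with d = 0.04770 m from pivot to centre of mass.
I_cm = mL²/12 = 7.02 × 0.343²/12 = 0.06882 kg·m²; I = I_cm + md² = 0.06882 + 7.02 × 0.04770² = 0.08480 kg·m².
T = 2π√(0.08480/(7.02 × 1.36 × 0.04770)) = 2.71 s.

2.71 s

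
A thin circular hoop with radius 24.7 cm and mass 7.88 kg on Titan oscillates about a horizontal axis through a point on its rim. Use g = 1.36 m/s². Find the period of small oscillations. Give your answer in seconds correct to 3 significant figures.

3.79 s

I_cm = mr² = 0.4808 kg·m². The pivot is at distance d = 0.247 m from the centre of mass.
By the parallel-axis theorem, I = I_cm + md² = 0.4808 + 0.4808 = 0.9615 kg·m².
T = 2π√(I/(mgd)) = 2π√(0.9615/(7.88 × 1.36 × 0.247)) = 3.79 s.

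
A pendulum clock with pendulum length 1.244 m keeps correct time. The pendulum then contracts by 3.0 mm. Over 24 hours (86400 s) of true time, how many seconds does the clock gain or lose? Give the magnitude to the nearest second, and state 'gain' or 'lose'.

gain 104 s

T ∝ √L, so T'/T = √(1.24100/1.244) = 0.998793.
In 86400 s of true time the clock registers 86400/0.998793 = 86504.4 s, so it gains 104 s.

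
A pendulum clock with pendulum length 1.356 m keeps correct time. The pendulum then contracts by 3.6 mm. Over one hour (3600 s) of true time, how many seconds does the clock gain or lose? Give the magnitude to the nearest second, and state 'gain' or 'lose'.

T ∝ √L, so T'/T = √(1.35240/1.356) = 0.998672.
In 3600 s of true time the clock registers 3600/0.998672 = 3604.8 s, so it gains 5 s.

gain 5 s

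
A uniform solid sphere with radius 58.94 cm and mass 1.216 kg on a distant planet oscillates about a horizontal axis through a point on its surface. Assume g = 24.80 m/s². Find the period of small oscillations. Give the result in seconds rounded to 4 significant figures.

I_cm = (2/5)mr² = 0.16897 kg·m². The pivot is at distance d = 0.5894 m from the centre of mass.
By the parallel-axis theorem, I = I_cm + md² = 0.16897 + 0.42243 = 0.59140 kg·m².
T = 2π√(I/(mgd)) = 2π√(0.59140/(1.216 × 24.80 × 0.5894)) = 1.146 s.

1.146 s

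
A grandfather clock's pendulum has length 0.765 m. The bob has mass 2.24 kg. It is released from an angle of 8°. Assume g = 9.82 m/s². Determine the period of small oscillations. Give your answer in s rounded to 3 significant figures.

1.75 s

T = 2π√(L/g) = 2π√(0.765/9.82) = 2π × 0.2791 = 1.75 s.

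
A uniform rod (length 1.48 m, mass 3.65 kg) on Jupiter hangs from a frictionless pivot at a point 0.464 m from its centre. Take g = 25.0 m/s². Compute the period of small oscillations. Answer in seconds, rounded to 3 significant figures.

For a physical pendulum T = 2π√(I/(mgd)), with d = 0.4640 m from pivot to centre of mass.
I_cm = mL²/12 = 3.65 × 1.48²/12 = 0.6662 kg·m²; I = I_cm + md² = 0.6662 + 3.65 × 0.4640² = 1.452 kg·m².
T = 2π√(1.452/(3.65 × 25.0 × 0.4640)) = 1.16 s.

1.16 s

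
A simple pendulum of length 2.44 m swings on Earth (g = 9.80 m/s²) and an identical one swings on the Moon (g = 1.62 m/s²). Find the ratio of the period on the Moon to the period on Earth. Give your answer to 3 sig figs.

2.46

T ∝ 1/√g, so T₂/T₁ = √(g₁/g₂) = √(9.80/1.62) = 2.46.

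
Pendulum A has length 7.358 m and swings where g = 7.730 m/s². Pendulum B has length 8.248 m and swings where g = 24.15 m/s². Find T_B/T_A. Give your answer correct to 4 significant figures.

0.5990

T = 2π√(L/g), so T_B/T_A = √((L_B/g_B)/(L_A/g_A)) = √((8.248/24.15)/(7.358/7.730)) = 0.5990.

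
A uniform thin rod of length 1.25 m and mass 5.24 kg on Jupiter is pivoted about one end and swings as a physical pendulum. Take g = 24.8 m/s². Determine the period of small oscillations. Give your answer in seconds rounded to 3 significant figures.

For a physical pendulum T = 2π√(I/(mgd)), with d = 0.6250 m from pivot to centre of mass.
I_cm = mL²/12 = 5.24 × 1.25²/12 = 0.6823 kg·m²; I = I_cm + md² = 0.6823 + 5.24 × 0.6250² = 2.729 kg·m².
T = 2π√(2.729/(5.24 × 24.8 × 0.6250)) = 1.15 s.

1.15 s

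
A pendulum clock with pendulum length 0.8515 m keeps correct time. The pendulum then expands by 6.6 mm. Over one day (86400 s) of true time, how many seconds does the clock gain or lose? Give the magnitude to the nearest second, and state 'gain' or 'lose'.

T ∝ √L, so T'/T = √(0.85810/0.8515) = 1.00387.
In 86400 s of true time the clock registers 86400/1.00387 = 86067.1 s, so it loses 333 s.

lose 333 s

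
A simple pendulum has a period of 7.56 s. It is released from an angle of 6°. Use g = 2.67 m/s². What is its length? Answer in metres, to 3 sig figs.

3.87 m

From T = 2π√(L/g), L = gT²/(4π²) = 2.67 × 7.560²/(4π²) = 3.87 m.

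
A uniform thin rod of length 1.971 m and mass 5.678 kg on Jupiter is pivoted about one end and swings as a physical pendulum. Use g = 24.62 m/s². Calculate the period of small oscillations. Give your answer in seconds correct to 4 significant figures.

For a physical pendulum T = 2π√(I/(mgd)), with d = 0.98550 m from pivot to centre of mass.
I_cm = mL²/12 = 5.678 × 1.971²/12 = 1.8382 kg·m²; I = I_cm + md² = 1.8382 + 5.678 × 0.98550² = 7.3527 kg·m².
T = 2π√(7.3527/(5.678 × 24.62 × 0.98550)) = 1.452 s.

1.452 s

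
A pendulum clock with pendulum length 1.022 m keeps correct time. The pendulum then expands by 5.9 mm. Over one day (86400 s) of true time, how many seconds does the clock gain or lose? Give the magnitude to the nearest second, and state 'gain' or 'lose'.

lose 248 s

T ∝ √L, so T'/T = √(1.02790/1.022) = 1.00288.
In 86400 s of true time the clock registers 86400/1.00288 = 86151.7 s, so it loses 248 s.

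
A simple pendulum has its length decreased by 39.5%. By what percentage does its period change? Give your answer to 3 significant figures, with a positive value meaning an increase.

T ∝ √L, so T'/T = √(0.6050) = 0.7778.
Percentage change in T = (0.7778 − 1) × 100% = -22.2%.

-22.2%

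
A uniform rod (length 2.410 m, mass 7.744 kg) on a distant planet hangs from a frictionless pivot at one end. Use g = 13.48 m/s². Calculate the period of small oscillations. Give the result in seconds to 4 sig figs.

2.169 s

For a physical pendulum T = 2π√(I/(mgd)), with d = 1.2050 m from pivot to centre of mass.
I_cm = mL²/12 = 7.744 × 2.410²/12 = 3.7482 kg·m²; I = I_cm + md² = 3.7482 + 7.744 × 1.2050² = 14.993 kg·m².
T = 2π√(14.993/(7.744 × 13.48 × 1.2050)) = 2.169 s.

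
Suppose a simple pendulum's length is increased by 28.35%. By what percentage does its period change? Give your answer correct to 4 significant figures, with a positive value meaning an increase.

13.29%

T ∝ √L, so T'/T = √(1.2835) = 1.1329.
Percentage change in T = (1.1329 − 1) × 100% = 13.29%.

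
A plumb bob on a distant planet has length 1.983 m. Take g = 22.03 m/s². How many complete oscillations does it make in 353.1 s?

T = 2π√(L/g) = 2π√(1.983/22.03) = 1.8851 s.
Number of complete oscillations = ⌊353.1/1.8851⌋ = ⌊187.31⌋ = 187.

187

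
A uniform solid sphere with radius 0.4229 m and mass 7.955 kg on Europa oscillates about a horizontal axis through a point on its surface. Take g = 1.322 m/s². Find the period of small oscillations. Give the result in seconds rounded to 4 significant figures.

I_cm = (2/5)mr² = 0.56908 kg·m². The pivot is at distance d = 0.4229 m from the centre of mass.
By the parallel-axis theorem, I = I_cm + md² = 0.56908 + 1.4227 = 1.9918 kg·m².
T = 2π√(I/(mgd)) = 2π√(1.9918/(7.955 × 1.322 × 0.4229)) = 4.205 s.

4.205 s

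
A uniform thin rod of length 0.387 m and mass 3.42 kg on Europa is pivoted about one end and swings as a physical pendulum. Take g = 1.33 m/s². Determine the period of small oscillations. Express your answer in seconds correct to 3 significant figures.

For a physical pendulum T = 2π√(I/(mgd)), with d = 0.1935 m from pivot to centre of mass.
I_cm = mL²/12 = 3.42 × 0.387²/12 = 0.04268 kg·m²; I = I_cm + md² = 0.04268 + 3.42 × 0.1935² = 0.1707 kg·m².
T = 2π√(0.1707/(3.42 × 1.33 × 0.1935)) = 2.77 s.

2.77 s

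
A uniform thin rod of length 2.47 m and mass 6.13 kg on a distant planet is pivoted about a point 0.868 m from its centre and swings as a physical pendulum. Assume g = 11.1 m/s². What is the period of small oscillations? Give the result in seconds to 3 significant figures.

2.27 s

For a physical pendulum T = 2π√(I/(mgd)), with d = 0.8680 m from pivot to centre of mass.
I_cm = mL²/12 = 6.13 × 2.47²/12 = 3.117 kg·m²; I = I_cm + md² = 3.117 + 6.13 × 0.8680² = 7.735 kg·m².
T = 2π√(7.735/(6.13 × 11.1 × 0.8680)) = 2.27 s.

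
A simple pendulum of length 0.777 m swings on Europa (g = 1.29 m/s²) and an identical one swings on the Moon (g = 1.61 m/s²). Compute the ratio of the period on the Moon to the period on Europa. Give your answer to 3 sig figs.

0.895

T ∝ 1/√g, so T₂/T₁ = √(g₁/g₂) = √(1.29/1.61) = 0.895.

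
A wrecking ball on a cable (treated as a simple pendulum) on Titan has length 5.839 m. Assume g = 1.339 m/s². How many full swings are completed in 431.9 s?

T = 2π√(L/g) = 2π√(5.839/1.339) = 13.121 s.
Number of complete oscillations = ⌊431.9/13.121⌋ = ⌊32.917⌋ = 32.

32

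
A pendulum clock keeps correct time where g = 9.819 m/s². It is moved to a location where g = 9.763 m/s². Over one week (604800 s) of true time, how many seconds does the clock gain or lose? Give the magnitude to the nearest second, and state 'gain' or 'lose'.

lose 1727 s

The clock's period scales as T ∝ 1/√g, so T'/T = √(9.819/9.763) = 1.00286.
In 604800 s of true time the clock registers 604800/1.00286 = 603072.9 s, so it loses 1727 s.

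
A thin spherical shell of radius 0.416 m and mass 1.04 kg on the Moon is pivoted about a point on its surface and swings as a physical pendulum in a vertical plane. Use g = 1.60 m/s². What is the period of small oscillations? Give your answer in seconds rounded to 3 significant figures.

4.14 s

I_cm = (2/3)mr² = 0.1200 kg·m². The pivot is at distance d = 0.416 m from the centre of mass.
By the parallel-axis theorem, I = I_cm + md² = 0.1200 + 0.1800 = 0.3000 kg·m².
T = 2π√(I/(mgd)) = 2π√(0.3000/(1.04 × 1.60 × 0.416)) = 4.14 s.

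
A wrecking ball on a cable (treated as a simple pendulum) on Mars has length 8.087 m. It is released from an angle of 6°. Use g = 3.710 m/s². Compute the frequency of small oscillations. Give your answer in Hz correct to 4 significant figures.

0.1078 Hz

T = 2π√(L/g) = 2π√(8.087/3.710) = 9.2766 s, so f = 1/T = 0.1078 Hz.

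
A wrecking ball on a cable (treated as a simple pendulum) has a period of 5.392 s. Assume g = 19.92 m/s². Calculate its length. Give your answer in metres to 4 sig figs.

14.67 m

From T = 2π√(L/g), L = gT²/(4π²) = 19.92 × 5.3920²/(4π²) = 14.67 m.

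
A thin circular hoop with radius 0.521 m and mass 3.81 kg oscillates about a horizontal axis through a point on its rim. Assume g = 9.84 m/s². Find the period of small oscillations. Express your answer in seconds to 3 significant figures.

I_cm = mr² = 1.034 kg·m². The pivot is at distance d = 0.521 m from the centre of mass.
By the parallel-axis theorem, I = I_cm + md² = 1.034 + 1.034 = 2.068 kg·m².
T = 2π√(I/(mgd)) = 2π√(2.068/(3.81 × 9.84 × 0.521)) = 2.04 s.

2.04 s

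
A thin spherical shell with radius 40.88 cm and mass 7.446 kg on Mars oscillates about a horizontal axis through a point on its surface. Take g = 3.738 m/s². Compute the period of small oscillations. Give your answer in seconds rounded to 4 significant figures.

I_cm = (2/3)mr² = 0.82957 kg·m². The pivot is at distance d = 0.4088 m from the centre of mass.
By the parallel-axis theorem, I = I_cm + md² = 0.82957 + 1.2444 = 2.0739 kg·m².
T = 2π√(I/(mgd)) = 2π√(2.0739/(7.446 × 3.738 × 0.4088)) = 2.683 s.

2.683 s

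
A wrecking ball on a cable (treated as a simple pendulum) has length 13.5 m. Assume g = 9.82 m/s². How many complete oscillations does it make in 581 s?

78

T = 2π√(L/g) = 2π√(13.5/9.82) = 7.367 s.
Number of complete oscillations = ⌊581/7.367⌋ = ⌊78.87⌋ = 78.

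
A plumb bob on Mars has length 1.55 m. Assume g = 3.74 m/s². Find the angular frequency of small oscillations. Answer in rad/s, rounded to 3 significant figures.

ω = √(g/L) = √(3.74/1.55) = 1.55 rad/s.

1.55 rad/s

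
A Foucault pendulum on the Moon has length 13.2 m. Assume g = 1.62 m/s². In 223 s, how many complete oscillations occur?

T = 2π√(L/g) = 2π√(13.2/1.62) = 17.94 s.
Number of complete oscillations = ⌊223/17.94⌋ = ⌊12.43⌋ = 12.

12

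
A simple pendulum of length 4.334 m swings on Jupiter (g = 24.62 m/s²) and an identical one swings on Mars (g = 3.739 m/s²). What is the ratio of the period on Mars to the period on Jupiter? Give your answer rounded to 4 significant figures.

2.566

T ∝ 1/√g, so T₂/T₁ = √(g₁/g₂) = √(24.62/3.739) = 2.566.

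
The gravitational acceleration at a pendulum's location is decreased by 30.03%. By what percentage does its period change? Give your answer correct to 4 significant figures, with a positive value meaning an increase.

T ∝ 1/√g, so T'/T = 1/√(0.69970) = 1.1955.
Percentage change in T = (1.1955 − 1) × 100% = 19.55%.

19.55%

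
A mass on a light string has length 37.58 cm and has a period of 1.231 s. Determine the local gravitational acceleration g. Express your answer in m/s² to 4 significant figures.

9.790 m/s²

From T = 2π√(L/g), g = 4π²L/T² = 4π² × 0.3758/1.2310² = 9.790 m/s².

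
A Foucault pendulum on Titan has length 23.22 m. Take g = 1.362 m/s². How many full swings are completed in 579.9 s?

22

T = 2π√(L/g) = 2π√(23.22/1.362) = 25.943 s.
Number of complete oscillations = ⌊579.9/25.943⌋ = ⌊22.353⌋ = 22.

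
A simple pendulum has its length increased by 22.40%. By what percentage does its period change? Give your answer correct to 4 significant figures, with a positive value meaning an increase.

T ∝ √L, so T'/T = √(1.2240) = 1.1063.
Percentage change in T = (1.1063 − 1) × 100% = 10.63%.

10.63%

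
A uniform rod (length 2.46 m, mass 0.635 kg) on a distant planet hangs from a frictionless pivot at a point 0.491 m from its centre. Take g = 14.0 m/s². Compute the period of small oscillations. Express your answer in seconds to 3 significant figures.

For a physical pendulum T = 2π√(I/(mgd)), with d = 0.4910 m from pivot to centre of mass.
I_cm = mL²/12 = 0.635 × 2.46²/12 = 0.3202 kg·m²; I = I_cm + md² = 0.3202 + 0.635 × 0.4910² = 0.4733 kg·m².
T = 2π√(0.4733/(0.635 × 14.0 × 0.4910)) = 2.07 s.

2.07 s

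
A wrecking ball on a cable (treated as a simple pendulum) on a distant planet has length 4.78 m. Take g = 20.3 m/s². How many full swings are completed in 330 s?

108

T = 2π√(L/g) = 2π√(4.78/20.3) = 3.049 s.
Number of complete oscillations = ⌊330/3.049⌋ = ⌊108.2⌋ = 108.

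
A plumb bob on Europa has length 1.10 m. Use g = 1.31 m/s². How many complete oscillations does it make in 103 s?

17

T = 2π√(L/g) = 2π√(1.10/1.31) = 5.758 s.
Number of complete oscillations = ⌊103/5.758⌋ = ⌊17.89⌋ = 17.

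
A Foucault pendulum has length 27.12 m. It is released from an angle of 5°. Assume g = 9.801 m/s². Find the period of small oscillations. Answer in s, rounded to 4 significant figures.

10.45 s

T = 2π√(L/g) = 2π√(27.12/9.801) = 2π × 1.6634 = 10.45 s.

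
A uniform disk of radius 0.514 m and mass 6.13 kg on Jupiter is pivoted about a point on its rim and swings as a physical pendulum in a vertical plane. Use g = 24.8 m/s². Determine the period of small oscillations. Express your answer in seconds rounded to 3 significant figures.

I_cm = ½mr² = 0.8098 kg·m². The pivot is at distance d = 0.514 m from the centre of mass.
By the parallel-axis theorem, I = I_cm + md² = 0.8098 + 1.620 = 2.429 kg·m².
T = 2π√(I/(mgd)) = 2π√(2.429/(6.13 × 24.8 × 0.514)) = 1.11 s.

1.11 s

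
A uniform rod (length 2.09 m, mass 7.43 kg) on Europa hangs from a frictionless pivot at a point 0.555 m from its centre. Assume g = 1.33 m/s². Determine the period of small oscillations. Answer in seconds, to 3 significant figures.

For a physical pendulum T = 2π√(I/(mgd)), with d = 0.5550 m from pivot to centre of mass.
I_cm = mL²/12 = 7.43 × 2.09²/12 = 2.705 kg·m²; I = I_cm + md² = 2.705 + 7.43 × 0.5550² = 4.993 kg·m².
T = 2π√(4.993/(7.43 × 1.33 × 0.5550)) = 6.00 s.

6.00 s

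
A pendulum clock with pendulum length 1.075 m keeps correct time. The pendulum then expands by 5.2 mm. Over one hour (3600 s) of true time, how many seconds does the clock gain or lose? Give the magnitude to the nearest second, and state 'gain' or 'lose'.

lose 9 s

T ∝ √L, so T'/T = √(1.08020/1.075) = 1.00242.
In 3600 s of true time the clock registers 3600/1.00242 = 3591.3 s, so it loses 9 s.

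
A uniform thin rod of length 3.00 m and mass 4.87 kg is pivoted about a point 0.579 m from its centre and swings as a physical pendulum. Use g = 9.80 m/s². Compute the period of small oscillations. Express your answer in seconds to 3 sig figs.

For a physical pendulum T = 2π√(I/(mgd)), with d = 0.5790 m from pivot to centre of mass.
I_cm = mL²/12 = 4.87 × 3.00²/12 = 3.652 kg·m²; I = I_cm + md² = 3.652 + 4.87 × 0.5790² = 5.285 kg·m².
T = 2π√(5.285/(4.87 × 9.80 × 0.5790)) = 2.75 s.

2.75 s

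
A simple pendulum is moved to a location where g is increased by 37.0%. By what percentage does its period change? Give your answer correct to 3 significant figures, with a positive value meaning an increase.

-14.6%

T ∝ 1/√g, so T'/T = 1/√(1.370) = 0.8544.
Percentage change in T = (0.8544 − 1) × 100% = -14.6%.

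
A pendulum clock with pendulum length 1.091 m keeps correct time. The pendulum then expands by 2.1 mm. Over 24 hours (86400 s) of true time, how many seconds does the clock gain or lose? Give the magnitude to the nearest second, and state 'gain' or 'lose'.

lose 83 s

T ∝ √L, so T'/T = √(1.09310/1.091) = 1.00096.
In 86400 s of true time the clock registers 86400/1.00096 = 86317.0 s, so it loses 83 s.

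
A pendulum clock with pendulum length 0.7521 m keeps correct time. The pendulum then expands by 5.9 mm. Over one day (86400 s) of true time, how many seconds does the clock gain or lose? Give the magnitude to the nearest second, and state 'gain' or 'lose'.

lose 337 s

T ∝ √L, so T'/T = √(0.75800/0.7521) = 1.00391.
In 86400 s of true time the clock registers 86400/1.00391 = 86063.1 s, so it loses 337 s.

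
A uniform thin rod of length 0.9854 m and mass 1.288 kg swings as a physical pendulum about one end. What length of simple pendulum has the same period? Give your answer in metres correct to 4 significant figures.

The equivalent simple-pendulum length is L_eq = I/(md), where I is about the pivot and d = 0.49270 m.
I_cm = (1/12)mL² = 0.10422 kg·m², so I = I_cm + md² = 0.10422 + 0.31267 = 0.41689 kg·m².
L_eq = 0.41689/(1.288 × 0.49270) = 0.6569 m.

0.6569 m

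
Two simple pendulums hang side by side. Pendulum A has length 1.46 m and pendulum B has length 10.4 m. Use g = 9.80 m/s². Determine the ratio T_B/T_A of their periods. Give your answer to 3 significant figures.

T ∝ √L, so T_B/T_A = √(L_B/L_A) = √(10.4/1.46) = 2.67.

2.67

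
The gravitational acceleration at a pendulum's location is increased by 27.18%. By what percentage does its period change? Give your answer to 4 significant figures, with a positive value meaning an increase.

-11.33%

T ∝ 1/√g, so T'/T = 1/√(1.2718) = 0.88673.
Percentage change in T = (0.88673 − 1) × 100% = -11.33%.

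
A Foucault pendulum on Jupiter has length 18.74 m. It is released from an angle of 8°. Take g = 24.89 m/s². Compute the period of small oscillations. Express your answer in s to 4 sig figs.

5.452 s

T = 2π√(L/g) = 2π√(18.74/24.89) = 2π × 0.86771 = 5.452 s.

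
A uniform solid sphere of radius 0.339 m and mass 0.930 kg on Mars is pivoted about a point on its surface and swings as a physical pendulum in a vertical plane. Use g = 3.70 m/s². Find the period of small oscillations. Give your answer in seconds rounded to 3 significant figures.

2.25 s

I_cm = (2/5)mr² = 0.04275 kg·m². The pivot is at distance d = 0.339 m from the centre of mass.
By the parallel-axis theorem, I = I_cm + md² = 0.04275 + 0.1069 = 0.1496 kg·m².
T = 2π√(I/(mgd)) = 2π√(0.1496/(0.930 × 3.70 × 0.339)) = 2.25 s.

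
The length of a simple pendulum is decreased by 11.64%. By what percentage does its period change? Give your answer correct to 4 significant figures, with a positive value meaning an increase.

T ∝ √L, so T'/T = √(0.88360) = 0.94000.
Percentage change in T = (0.94000 − 1) × 100% = -6.000%.

-6.000%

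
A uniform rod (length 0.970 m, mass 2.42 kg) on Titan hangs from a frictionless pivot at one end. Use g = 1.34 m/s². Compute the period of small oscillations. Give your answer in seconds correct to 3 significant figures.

For a physical pendulum T = 2π√(I/(mgd)), with d = 0.4850 m from pivot to centre of mass.
I_cm = mL²/12 = 2.42 × 0.970²/12 = 0.1897 kg·m²; I = I_cm + md² = 0.1897 + 2.42 × 0.4850² = 0.7590 kg·m².
T = 2π√(0.7590/(2.42 × 1.34 × 0.4850)) = 4.36 s.

4.36 s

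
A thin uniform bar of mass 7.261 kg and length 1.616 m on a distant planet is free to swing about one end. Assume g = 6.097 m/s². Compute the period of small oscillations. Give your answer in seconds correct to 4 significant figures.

For a physical pendulum T = 2π√(I/(mgd)), with d = 0.80800 m from pivot to centre of mass.
I_cm = mL²/12 = 7.261 × 1.616²/12 = 1.5801 kg·m²; I = I_cm + md² = 1.5801 + 7.261 × 0.80800² = 6.3206 kg·m².
T = 2π√(6.3206/(7.261 × 6.097 × 0.80800)) = 2.641 s.

2.641 s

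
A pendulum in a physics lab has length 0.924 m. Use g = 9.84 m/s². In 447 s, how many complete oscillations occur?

232

T = 2π√(L/g) = 2π√(0.924/9.84) = 1.925 s.
Number of complete oscillations = ⌊447/1.925⌋ = ⌊232.2⌋ = 232.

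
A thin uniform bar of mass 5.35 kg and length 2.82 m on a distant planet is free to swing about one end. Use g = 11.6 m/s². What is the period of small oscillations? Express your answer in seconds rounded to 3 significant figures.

2.53 s

For a physical pendulum T = 2π√(I/(mgd)), with d = 1.410 m from pivot to centre of mass.
I_cm = mL²/12 = 5.35 × 2.82²/12 = 3.545 kg·m²; I = I_cm + md² = 3.545 + 5.35 × 1.410² = 14.18 kg·m².
T = 2π√(14.18/(5.35 × 11.6 × 1.410)) = 2.53 s.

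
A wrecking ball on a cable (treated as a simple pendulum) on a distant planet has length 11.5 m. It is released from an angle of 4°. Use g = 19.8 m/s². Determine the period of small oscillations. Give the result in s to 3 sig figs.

4.79 s

T = 2π√(L/g) = 2π√(11.5/19.8) = 2π × 0.7621 = 4.79 s.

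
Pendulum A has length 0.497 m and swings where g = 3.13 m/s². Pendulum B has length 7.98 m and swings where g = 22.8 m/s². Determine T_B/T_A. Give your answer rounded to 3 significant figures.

T = 2π√(L/g), so T_B/T_A = √((L_B/g_B)/(L_A/g_A)) = √((7.98/22.8)/(0.497/3.13)) = 1.48.

1.48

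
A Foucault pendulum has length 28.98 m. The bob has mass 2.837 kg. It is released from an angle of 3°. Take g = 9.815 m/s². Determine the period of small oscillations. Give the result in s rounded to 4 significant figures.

T = 2π√(L/g) = 2π√(28.98/9.815) = 2π × 1.7183 = 10.80 s.

10.80 s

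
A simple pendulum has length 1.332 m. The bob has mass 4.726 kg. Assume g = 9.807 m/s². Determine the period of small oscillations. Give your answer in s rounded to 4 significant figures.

T = 2π√(L/g) = 2π√(1.332/9.807) = 2π × 0.36854 = 2.316 s.

2.316 s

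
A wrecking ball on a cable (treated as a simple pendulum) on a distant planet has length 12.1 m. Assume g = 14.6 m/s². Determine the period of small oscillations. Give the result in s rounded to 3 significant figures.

5.72 s

T = 2π√(L/g) = 2π√(12.1/14.6) = 2π × 0.9104 = 5.72 s.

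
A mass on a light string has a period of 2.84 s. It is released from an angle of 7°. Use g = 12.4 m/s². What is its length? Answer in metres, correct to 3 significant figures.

2.53 m

From T = 2π√(L/g), L = gT²/(4π²) = 12.4 × 2.840²/(4π²) = 2.53 m.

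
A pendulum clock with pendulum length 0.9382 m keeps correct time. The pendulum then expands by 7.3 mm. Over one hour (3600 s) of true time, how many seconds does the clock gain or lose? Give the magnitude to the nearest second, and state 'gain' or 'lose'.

lose 14 s

T ∝ √L, so T'/T = √(0.94550/0.9382) = 1.00388.
In 3600 s of true time the clock registers 3600/1.00388 = 3586.1 s, so it loses 14 s.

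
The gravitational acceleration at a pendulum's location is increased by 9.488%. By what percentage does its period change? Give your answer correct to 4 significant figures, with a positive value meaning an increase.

-4.431%

T ∝ 1/√g, so T'/T = 1/√(1.0949) = 0.95569.
Percentage change in T = (0.95569 − 1) × 100% = -4.431%.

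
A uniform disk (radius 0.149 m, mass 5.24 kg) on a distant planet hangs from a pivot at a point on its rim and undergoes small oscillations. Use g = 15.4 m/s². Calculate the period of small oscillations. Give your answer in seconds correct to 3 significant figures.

I_cm = ½mr² = 0.05817 kg·m². The pivot is at distance d = 0.149 m from the centre of mass.
By the parallel-axis theorem, I = I_cm + md² = 0.05817 + 0.1163 = 0.1745 kg·m².
T = 2π√(I/(mgd)) = 2π√(0.1745/(5.24 × 15.4 × 0.149)) = 0.757 s.

0.757 s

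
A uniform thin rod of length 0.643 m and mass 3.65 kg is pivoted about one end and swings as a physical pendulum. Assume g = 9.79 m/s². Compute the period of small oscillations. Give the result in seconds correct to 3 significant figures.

For a physical pendulum T = 2π√(I/(mgd)), with d = 0.3215 m from pivot to centre of mass.
I_cm = mL²/12 = 3.65 × 0.643²/12 = 0.1258 kg·m²; I = I_cm + md² = 0.1258 + 3.65 × 0.3215² = 0.5030 kg·m².
T = 2π√(0.5030/(3.65 × 9.79 × 0.3215)) = 1.31 s.

1.31 s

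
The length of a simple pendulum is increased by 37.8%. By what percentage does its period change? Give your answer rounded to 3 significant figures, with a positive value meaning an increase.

17.4%

T ∝ √L, so T'/T = √(1.378) = 1.174.
Percentage change in T = (1.174 − 1) × 100% = 17.4%.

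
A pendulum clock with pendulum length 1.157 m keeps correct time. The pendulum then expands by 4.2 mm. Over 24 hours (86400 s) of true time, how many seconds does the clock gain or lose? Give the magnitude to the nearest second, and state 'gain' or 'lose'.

T ∝ √L, so T'/T = √(1.16120/1.157) = 1.00181.
In 86400 s of true time the clock registers 86400/1.00181 = 86243.6 s, so it loses 156 s.

lose 156 s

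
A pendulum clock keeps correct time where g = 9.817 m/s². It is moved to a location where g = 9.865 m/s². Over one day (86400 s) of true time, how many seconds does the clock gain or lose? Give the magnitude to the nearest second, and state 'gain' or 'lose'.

The clock's period scales as T ∝ 1/√g, so T'/T = √(9.817/9.865) = 0.997564.
In 86400 s of true time the clock registers 86400/0.997564 = 86611.0 s, so it gains 211 s.

gain 211 s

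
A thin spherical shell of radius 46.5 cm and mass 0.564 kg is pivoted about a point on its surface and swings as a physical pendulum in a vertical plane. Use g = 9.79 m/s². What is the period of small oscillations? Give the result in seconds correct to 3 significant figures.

I_cm = (2/3)mr² = 0.08130 kg·m². The pivot is at distance d = 0.465 m from the centre of mass.
By the parallel-axis theorem, I = I_cm + md² = 0.08130 + 0.1220 = 0.2033 kg·m².
T = 2π√(I/(mgd)) = 2π√(0.2033/(0.564 × 9.79 × 0.465)) = 1.77 s.

1.77 s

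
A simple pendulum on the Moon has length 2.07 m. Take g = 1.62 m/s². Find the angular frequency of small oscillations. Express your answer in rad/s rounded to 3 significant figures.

0.885 rad/s

ω = √(g/L) = √(1.62/2.07) = 0.885 rad/s.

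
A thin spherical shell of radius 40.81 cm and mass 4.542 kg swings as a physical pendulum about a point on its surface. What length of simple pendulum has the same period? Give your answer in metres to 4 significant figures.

0.6802 m

The equivalent simple-pendulum length is L_eq = I/(md), where I is about the pivot and d = 0.40810 m.
I_cm = (2/3)mR² = 0.50430 kg·m², so I = I_cm + md² = 0.50430 + 0.75645 = 1.2608 kg·m².
L_eq = 1.2608/(4.542 × 0.40810) = 0.6802 m.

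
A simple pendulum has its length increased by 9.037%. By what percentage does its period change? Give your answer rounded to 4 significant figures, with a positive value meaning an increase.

4.421%

T ∝ √L, so T'/T = √(1.0904) = 1.0442.
Percentage change in T = (1.0442 − 1) × 100% = 4.421%.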